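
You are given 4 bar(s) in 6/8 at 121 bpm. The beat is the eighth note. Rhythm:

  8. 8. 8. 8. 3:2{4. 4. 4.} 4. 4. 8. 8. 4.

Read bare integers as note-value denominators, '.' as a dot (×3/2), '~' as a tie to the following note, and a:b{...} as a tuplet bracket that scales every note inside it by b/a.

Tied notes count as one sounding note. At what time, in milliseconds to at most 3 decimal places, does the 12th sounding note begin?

1. 0.0ms @ 0 + 743.802ms (3/2)
2. 743.802ms @ 3/2 + 743.802ms (3/2)
3. 1487.603ms @ 3 + 743.802ms (3/2)
4. 2231.405ms @ 9/2 + 743.802ms (3/2)
5. 2975.207ms @ 6 + 991.736ms (2)
6. 3966.942ms @ 8 + 991.736ms (2)
7. 4958.678ms @ 10 + 991.736ms (2)
8. 5950.413ms @ 12 + 1487.603ms (3)
9. 7438.017ms @ 15 + 1487.603ms (3)
10. 8925.62ms @ 18 + 743.802ms (3/2)
11. 9669.421ms @ 39/2 + 743.802ms (3/2)
12. 10413.223ms @ 21 + 1487.603ms (3)

note 12 onset = 21b = 10413.223ms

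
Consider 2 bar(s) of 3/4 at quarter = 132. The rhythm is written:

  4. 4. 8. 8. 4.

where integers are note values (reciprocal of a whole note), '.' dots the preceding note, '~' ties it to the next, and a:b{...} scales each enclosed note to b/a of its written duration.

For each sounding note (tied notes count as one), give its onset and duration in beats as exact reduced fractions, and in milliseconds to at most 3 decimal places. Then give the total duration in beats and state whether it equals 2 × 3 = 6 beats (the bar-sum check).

1) 0.0ms=0b +681.818ms=3/2b
2) 681.818ms=3/2b +681.818ms=3/2b
3) 1363.636ms=3b +340.909ms=3/4b
4) 1704.545ms=15/4b +340.909ms=3/4b
5) 2045.455ms=9/2b +681.818ms=3/2b
Σ=6b of 6 (132bpm 3/4) — PASS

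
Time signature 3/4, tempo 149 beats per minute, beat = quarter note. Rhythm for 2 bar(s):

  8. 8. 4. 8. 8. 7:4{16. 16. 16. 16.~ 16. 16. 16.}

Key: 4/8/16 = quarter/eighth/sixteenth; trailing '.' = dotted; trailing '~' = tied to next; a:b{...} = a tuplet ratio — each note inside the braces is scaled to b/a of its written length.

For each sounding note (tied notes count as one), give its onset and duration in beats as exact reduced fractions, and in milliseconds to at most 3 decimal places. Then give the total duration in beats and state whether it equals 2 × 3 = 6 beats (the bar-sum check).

1) 0.0ms=0b +302.013ms=3/4b
2) 302.013ms=3/4b +302.013ms=3/4b
3) 604.027ms=3/2b +604.027ms=3/2b
4) 1208.054ms=3b +302.013ms=3/4b
5) 1510.067ms=15/4b +302.013ms=3/4b
6) 1812.081ms=9/2b +86.29ms=3/14b
7) 1898.37ms=33/7b +86.29ms=3/14b
8) 1984.66ms=69/14b +86.29ms=3/14b
9) 2070.949ms=36/7b +172.579ms=3/7b
10) 2243.528ms=39/7b +86.29ms=3/14b
11) 2329.818ms=81/14b +86.29ms=3/14b
Σ=6b of 6 (149bpm 3/4) — PASS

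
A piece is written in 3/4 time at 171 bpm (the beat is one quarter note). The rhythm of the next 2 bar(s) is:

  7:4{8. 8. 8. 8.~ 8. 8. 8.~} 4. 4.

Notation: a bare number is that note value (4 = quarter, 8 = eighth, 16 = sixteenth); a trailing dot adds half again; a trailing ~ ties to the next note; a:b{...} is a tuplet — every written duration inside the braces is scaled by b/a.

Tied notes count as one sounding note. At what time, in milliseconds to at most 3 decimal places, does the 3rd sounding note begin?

1. 0.0ms @ 0 + 150.376ms (3/7)
2. 150.376ms @ 3/7 + 150.376ms (3/7)
3. 300.752ms @ 6/7 + 150.376ms (3/7)
4. 451.128ms @ 9/7 + 300.752ms (6/7)
5. 751.88ms @ 15/7 + 150.376ms (3/7)
6. 902.256ms @ 18/7 + 676.692ms (27/14)
7. 1578.947ms @ 9/2 + 526.316ms (3/2)

note 3 onset = 6/7b = 300.752ms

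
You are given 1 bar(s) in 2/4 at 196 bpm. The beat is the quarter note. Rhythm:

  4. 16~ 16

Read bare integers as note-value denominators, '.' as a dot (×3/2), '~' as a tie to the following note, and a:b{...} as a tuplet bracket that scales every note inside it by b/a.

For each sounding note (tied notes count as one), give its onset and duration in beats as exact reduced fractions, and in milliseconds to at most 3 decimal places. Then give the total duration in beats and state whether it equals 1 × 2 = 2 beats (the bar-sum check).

1) 0.0ms=0b +459.184ms=3/2b
2) 459.184ms=3/2b +153.061ms=1/2b
Σ=2b of 2 (196bpm 2/4) — PASS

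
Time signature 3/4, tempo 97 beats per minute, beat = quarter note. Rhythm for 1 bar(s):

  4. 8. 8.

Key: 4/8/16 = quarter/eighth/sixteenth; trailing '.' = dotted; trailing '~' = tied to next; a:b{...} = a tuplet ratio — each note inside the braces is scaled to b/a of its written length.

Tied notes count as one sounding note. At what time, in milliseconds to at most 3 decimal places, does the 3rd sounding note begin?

1. 0.0ms @ 0 + 927.835ms (3/2)
2. 927.835ms @ 3/2 + 463.918ms (3/4)
3. 1391.753ms @ 9/4 + 463.918ms (3/4)

note 3 onset = 9/4b = 1391.753ms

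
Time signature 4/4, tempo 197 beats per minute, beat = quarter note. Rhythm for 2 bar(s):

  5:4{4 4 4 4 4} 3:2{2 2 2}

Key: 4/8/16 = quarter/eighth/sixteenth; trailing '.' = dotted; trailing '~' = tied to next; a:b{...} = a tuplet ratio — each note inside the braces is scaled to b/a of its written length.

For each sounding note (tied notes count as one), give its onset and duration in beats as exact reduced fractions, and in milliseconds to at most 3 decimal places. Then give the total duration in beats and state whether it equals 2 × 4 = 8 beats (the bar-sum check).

1) 0.0ms=0b +243.655ms=4/5b
2) 243.655ms=4/5b +243.655ms=4/5b
3) 487.31ms=8/5b +243.655ms=4/5b
4) 730.964ms=12/5b +243.655ms=4/5b
5) 974.619ms=16/5b +243.655ms=4/5b
6) 1218.274ms=4b +406.091ms=4/3b
7) 1624.365ms=16/3b +406.091ms=4/3b
8) 2030.457ms=20/3b +406.091ms=4/3b
Σ=8b of 8 (197bpm 4/4) — PASS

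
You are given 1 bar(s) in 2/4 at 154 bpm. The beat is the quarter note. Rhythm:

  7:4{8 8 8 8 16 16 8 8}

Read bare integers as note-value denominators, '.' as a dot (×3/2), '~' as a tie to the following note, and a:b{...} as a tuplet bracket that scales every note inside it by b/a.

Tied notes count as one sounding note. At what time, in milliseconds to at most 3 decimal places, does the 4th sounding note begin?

1. 0.0ms @ 0 + 111.317ms (2/7)
2. 111.317ms @ 2/7 + 111.317ms (2/7)
3. 222.635ms @ 4/7 + 111.317ms (2/7)
4. 333.952ms @ 6/7 + 111.317ms (2/7)
5. 445.269ms @ 8/7 + 55.659ms (1/7)
6. 500.928ms @ 9/7 + 55.659ms (1/7)
7. 556.586ms @ 10/7 + 111.317ms (2/7)
8. 667.904ms @ 12/7 + 111.317ms (2/7)

note 4 onset = 6/7b = 333.952ms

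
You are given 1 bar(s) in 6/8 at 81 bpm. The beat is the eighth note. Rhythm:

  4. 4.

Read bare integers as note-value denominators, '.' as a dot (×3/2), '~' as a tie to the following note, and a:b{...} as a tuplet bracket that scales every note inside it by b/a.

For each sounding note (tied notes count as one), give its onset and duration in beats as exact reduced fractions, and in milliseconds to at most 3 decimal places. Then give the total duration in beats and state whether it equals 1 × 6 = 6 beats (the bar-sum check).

1) 0.0ms=0b +2222.222ms=3b
2) 2222.222ms=3b +2222.222ms=3b
Σ=6b of 6 (81bpm 6/8) — PASS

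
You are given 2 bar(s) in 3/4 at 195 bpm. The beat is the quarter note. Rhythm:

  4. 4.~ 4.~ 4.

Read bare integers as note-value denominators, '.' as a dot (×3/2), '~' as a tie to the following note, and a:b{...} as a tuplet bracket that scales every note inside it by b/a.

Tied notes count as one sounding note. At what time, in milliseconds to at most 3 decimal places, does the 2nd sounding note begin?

1. 0.0ms @ 0 + 461.538ms (3/2)
2. 461.538ms @ 3/2 + 1384.615ms (9/2)

note 2 onset = 3/2b = 461.538ms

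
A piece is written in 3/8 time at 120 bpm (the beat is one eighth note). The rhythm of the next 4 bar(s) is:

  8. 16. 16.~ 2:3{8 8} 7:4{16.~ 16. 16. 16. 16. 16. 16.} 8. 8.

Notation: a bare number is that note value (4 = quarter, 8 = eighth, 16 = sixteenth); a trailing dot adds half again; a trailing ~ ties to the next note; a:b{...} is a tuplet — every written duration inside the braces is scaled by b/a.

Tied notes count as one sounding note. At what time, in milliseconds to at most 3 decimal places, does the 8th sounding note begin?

note 8 onset = 54/7b = 3857.143ms

1. 0.0ms @ 0 + 750.0ms (3/2)
2. 750.0ms @ 3/2 + 375.0ms (3/4)
3. 1125.0ms @ 9/4 + 1125.0ms (9/4)
4. 2250.0ms @ 9/2 + 750.0ms (3/2)
5. 3000.0ms @ 6 + 428.571ms (6/7)
6. 3428.571ms @ 48/7 + 214.286ms (3/7)
7. 3642.857ms @ 51/7 + 214.286ms (3/7)
8. 3857.143ms @ 54/7 + 214.286ms (3/7)
9. 4071.429ms @ 57/7 + 214.286ms (3/7)
10. 4285.714ms @ 60/7 + 214.286ms (3/7)
11. 4500.0ms @ 9 + 750.0ms (3/2)
12. 5250.0ms @ 21/2 + 750.0ms (3/2)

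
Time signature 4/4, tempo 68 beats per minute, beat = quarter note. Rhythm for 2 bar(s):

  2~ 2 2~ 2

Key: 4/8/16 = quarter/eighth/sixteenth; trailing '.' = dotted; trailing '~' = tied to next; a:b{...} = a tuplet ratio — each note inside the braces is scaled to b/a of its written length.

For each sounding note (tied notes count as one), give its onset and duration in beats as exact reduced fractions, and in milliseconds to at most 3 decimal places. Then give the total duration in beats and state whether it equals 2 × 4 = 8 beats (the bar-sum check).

1) 0.0ms=0b +3529.412ms=4b
2) 3529.412ms=4b +3529.412ms=4b
Σ=8b of 8 (68bpm 4/4) — PASS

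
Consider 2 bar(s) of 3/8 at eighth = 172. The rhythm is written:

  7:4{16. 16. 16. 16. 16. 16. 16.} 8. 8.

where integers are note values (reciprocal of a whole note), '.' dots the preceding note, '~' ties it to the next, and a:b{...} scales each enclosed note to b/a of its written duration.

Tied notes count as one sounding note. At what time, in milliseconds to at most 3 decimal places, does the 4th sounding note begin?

1. 0.0ms @ 0 + 149.502ms (3/7)
2. 149.502ms @ 3/7 + 149.502ms (3/7)
3. 299.003ms @ 6/7 + 149.502ms (3/7)
4. 448.505ms @ 9/7 + 149.502ms (3/7)
5. 598.007ms @ 12/7 + 149.502ms (3/7)
6. 747.508ms @ 15/7 + 149.502ms (3/7)
7. 897.01ms @ 18/7 + 149.502ms (3/7)
8. 1046.512ms @ 3 + 523.256ms (3/2)
9. 1569.767ms @ 9/2 + 523.256ms (3/2)

note 4 onset = 9/7b = 448.505ms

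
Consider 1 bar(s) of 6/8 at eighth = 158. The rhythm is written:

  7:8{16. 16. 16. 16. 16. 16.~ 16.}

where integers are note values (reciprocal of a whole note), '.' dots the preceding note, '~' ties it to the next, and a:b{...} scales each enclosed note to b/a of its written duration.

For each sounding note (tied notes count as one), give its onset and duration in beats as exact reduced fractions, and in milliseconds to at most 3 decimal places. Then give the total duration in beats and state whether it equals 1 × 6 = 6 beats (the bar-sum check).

1) 0.0ms=0b +325.497ms=6/7b
2) 325.497ms=6/7b +325.497ms=6/7b
3) 650.995ms=12/7b +325.497ms=6/7b
4) 976.492ms=18/7b +325.497ms=6/7b
5) 1301.989ms=24/7b +325.497ms=6/7b
6) 1627.486ms=30/7b +650.995ms=12/7b
Σ=6b of 6 (158bpm 6/8) — PASS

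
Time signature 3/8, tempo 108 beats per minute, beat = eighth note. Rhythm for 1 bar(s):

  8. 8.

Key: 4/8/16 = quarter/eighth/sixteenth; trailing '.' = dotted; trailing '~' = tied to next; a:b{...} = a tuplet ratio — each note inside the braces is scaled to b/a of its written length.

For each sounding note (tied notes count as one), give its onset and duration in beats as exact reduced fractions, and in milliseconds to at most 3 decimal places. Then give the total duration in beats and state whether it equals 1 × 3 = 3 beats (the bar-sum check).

1) 0.0ms=0b +833.333ms=3/2b
2) 833.333ms=3/2b +833.333ms=3/2b
Σ=3b of 3 (108bpm 3/8) — PASS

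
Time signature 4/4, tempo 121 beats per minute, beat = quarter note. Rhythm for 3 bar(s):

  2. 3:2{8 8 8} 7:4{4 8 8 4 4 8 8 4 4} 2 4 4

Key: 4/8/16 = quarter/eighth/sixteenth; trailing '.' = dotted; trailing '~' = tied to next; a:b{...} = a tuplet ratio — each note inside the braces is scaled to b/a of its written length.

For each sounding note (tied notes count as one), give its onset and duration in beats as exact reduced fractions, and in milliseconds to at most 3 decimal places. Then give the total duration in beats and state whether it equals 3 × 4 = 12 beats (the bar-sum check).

1) 0.0ms=0b +1487.603ms=3b
2) 1487.603ms=3b +165.289ms=1/3b
3) 1652.893ms=10/3b +165.289ms=1/3b
4) 1818.182ms=11/3b +165.289ms=1/3b
5) 1983.471ms=4b +283.353ms=4/7b
6) 2266.824ms=32/7b +141.677ms=2/7b
7) 2408.501ms=34/7b +141.677ms=2/7b
8) 2550.177ms=36/7b +283.353ms=4/7b
9) 2833.53ms=40/7b +283.353ms=4/7b
10) 3116.883ms=44/7b +141.677ms=2/7b
11) 3258.56ms=46/7b +141.677ms=2/7b
12) 3400.236ms=48/7b +283.353ms=4/7b
13) 3683.589ms=52/7b +283.353ms=4/7b
14) 3966.942ms=8b +991.736ms=2b
15) 4958.678ms=10b +495.868ms=1b
16) 5454.545ms=11b +495.868ms=1b
Σ=12b of 12 (121bpm 4/4) — PASS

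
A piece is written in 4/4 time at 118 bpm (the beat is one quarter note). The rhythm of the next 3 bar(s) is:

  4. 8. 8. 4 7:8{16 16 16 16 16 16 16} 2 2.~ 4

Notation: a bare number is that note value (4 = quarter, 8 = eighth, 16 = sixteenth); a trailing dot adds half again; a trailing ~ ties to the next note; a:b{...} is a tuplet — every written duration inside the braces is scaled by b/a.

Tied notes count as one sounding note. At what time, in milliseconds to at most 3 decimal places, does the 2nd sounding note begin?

1. 0.0ms @ 0 + 762.712ms (3/2)
2. 762.712ms @ 3/2 + 381.356ms (3/4)
3. 1144.068ms @ 9/4 + 381.356ms (3/4)
4. 1525.424ms @ 3 + 508.475ms (1)
5. 2033.898ms @ 4 + 145.278ms (2/7)
6. 2179.177ms @ 30/7 + 145.278ms (2/7)
7. 2324.455ms @ 32/7 + 145.278ms (2/7)
8. 2469.734ms @ 34/7 + 145.278ms (2/7)
9. 2615.012ms @ 36/7 + 145.278ms (2/7)
10. 2760.291ms @ 38/7 + 145.278ms (2/7)
11. 2905.569ms @ 40/7 + 145.278ms (2/7)
12. 3050.847ms @ 6 + 1016.949ms (2)
13. 4067.797ms @ 8 + 2033.898ms (4)

note 2 onset = 3/2b = 762.712ms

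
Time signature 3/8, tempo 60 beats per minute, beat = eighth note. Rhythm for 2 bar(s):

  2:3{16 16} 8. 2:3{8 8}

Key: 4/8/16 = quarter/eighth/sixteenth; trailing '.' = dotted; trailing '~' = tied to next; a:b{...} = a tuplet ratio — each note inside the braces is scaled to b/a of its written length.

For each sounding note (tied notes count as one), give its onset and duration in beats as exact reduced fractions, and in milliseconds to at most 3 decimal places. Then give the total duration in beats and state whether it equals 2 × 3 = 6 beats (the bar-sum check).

1) 0.0ms=0b +750.0ms=3/4b
2) 750.0ms=3/4b +750.0ms=3/4b
3) 1500.0ms=3/2b +1500.0ms=3/2b
4) 3000.0ms=3b +1500.0ms=3/2b
5) 4500.0ms=9/2b +1500.0ms=3/2b
Σ=6b of 6 (60bpm 3/8) — PASS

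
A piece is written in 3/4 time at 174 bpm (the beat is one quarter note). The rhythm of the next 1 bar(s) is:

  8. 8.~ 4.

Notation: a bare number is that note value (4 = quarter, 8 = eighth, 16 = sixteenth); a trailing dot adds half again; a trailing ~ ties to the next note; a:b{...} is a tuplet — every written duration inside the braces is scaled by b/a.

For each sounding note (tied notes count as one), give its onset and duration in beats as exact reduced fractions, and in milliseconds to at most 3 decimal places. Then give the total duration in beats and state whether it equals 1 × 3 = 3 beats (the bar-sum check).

1) 0.0ms=0b +258.621ms=3/4b
2) 258.621ms=3/4b +775.862ms=9/4b
Σ=3b of 3 (174bpm 3/4) — PASS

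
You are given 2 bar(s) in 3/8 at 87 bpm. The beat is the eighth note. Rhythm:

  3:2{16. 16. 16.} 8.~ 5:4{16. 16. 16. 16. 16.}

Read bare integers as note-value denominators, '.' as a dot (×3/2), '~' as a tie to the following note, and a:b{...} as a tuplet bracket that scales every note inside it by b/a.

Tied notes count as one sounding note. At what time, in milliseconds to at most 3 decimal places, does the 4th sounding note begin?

1. 0.0ms @ 0 + 344.828ms (1/2)
2. 344.828ms @ 1/2 + 344.828ms (1/2)
3. 689.655ms @ 1 + 344.828ms (1/2)
4. 1034.483ms @ 3/2 + 1448.276ms (21/10)
5. 2482.759ms @ 18/5 + 413.793ms (3/5)
6. 2896.552ms @ 21/5 + 413.793ms (3/5)
7. 3310.345ms @ 24/5 + 413.793ms (3/5)
8. 3724.138ms @ 27/5 + 413.793ms (3/5)

note 4 onset = 3/2b = 1034.483ms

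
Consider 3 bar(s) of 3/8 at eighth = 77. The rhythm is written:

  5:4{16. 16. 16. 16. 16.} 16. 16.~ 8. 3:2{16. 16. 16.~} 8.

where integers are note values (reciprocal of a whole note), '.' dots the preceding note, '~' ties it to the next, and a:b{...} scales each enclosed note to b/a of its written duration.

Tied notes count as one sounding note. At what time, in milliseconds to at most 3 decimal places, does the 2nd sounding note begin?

note 2 onset = 3/5b = 467.532ms

1. 0.0ms @ 0 + 467.532ms (3/5)
2. 467.532ms @ 3/5 + 467.532ms (3/5)
3. 935.065ms @ 6/5 + 467.532ms (3/5)
4. 1402.597ms @ 9/5 + 467.532ms (3/5)
5. 1870.13ms @ 12/5 + 467.532ms (3/5)
6. 2337.662ms @ 3 + 584.416ms (3/4)
7. 2922.078ms @ 15/4 + 1753.247ms (9/4)
8. 4675.325ms @ 6 + 389.61ms (1/2)
9. 5064.935ms @ 13/2 + 389.61ms (1/2)
10. 5454.545ms @ 7 + 1558.442ms (2)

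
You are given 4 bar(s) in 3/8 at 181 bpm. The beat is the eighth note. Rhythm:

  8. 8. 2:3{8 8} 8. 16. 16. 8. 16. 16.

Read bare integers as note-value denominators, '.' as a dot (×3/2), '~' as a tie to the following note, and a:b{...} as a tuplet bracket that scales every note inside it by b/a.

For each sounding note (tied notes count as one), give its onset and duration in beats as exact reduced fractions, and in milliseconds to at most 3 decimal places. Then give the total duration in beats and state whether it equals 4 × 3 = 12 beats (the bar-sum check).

1) 0.0ms=0b +497.238ms=3/2b
2) 497.238ms=3/2b +497.238ms=3/2b
3) 994.475ms=3b +497.238ms=3/2b
4) 1491.713ms=9/2b +497.238ms=3/2b
5) 1988.95ms=6b +497.238ms=3/2b
6) 2486.188ms=15/2b +248.619ms=3/4b
7) 2734.807ms=33/4b +248.619ms=3/4b
8) 2983.425ms=9b +497.238ms=3/2b
9) 3480.663ms=21/2b +248.619ms=3/4b
10) 3729.282ms=45/4b +248.619ms=3/4b
Σ=12b of 12 (181bpm 3/8) — PASS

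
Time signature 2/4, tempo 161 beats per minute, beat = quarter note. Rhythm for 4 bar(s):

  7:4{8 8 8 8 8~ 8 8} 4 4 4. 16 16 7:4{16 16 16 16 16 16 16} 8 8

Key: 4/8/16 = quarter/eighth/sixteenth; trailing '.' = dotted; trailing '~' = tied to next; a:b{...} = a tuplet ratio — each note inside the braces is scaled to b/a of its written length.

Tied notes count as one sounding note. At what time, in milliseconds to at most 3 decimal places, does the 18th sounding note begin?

note 18 onset = 48/7b = 2555.457ms

1. 0.0ms @ 0 + 106.477ms (2/7)
2. 106.477ms @ 2/7 + 106.477ms (2/7)
3. 212.955ms @ 4/7 + 106.477ms (2/7)
4. 319.432ms @ 6/7 + 106.477ms (2/7)
5. 425.909ms @ 8/7 + 212.955ms (4/7)
6. 638.864ms @ 12/7 + 106.477ms (2/7)
7. 745.342ms @ 2 + 372.671ms (1)
8. 1118.012ms @ 3 + 372.671ms (1)
9. 1490.683ms @ 4 + 559.006ms (3/2)
10. 2049.689ms @ 11/2 + 93.168ms (1/4)
11. 2142.857ms @ 23/4 + 93.168ms (1/4)
12. 2236.025ms @ 6 + 53.239ms (1/7)
13. 2289.264ms @ 43/7 + 53.239ms (1/7)
14. 2342.502ms @ 44/7 + 53.239ms (1/7)
15. 2395.741ms @ 45/7 + 53.239ms (1/7)
16. 2448.98ms @ 46/7 + 53.239ms (1/7)
17. 2502.218ms @ 47/7 + 53.239ms (1/7)
18. 2555.457ms @ 48/7 + 53.239ms (1/7)
19. 2608.696ms @ 7 + 186.335ms (1/2)
20. 2795.031ms @ 15/2 + 186.335ms (1/2)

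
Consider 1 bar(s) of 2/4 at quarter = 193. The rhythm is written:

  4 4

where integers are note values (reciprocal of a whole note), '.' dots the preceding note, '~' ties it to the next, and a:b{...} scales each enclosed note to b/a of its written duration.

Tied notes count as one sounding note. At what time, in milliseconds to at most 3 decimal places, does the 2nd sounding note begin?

note 2 onset = 1b = 310.881ms

1. 0.0ms @ 0 + 310.881ms (1)
2. 310.881ms @ 1 + 310.881ms (1)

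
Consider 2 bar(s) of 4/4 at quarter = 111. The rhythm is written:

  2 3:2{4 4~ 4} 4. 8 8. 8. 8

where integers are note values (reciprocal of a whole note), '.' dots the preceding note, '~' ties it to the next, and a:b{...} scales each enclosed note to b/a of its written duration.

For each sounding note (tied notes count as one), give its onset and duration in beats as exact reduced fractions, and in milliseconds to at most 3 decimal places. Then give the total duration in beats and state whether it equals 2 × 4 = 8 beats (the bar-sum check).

1) 0.0ms=0b +1081.081ms=2b
2) 1081.081ms=2b +360.36ms=2/3b
3) 1441.441ms=8/3b +720.721ms=4/3b
4) 2162.162ms=4b +810.811ms=3/2b
5) 2972.973ms=11/2b +270.27ms=1/2b
6) 3243.243ms=6b +405.405ms=3/4b
7) 3648.649ms=27/4b +405.405ms=3/4b
8) 4054.054ms=15/2b +270.27ms=1/2b
Σ=8b of 8 (111bpm 4/4) — PASS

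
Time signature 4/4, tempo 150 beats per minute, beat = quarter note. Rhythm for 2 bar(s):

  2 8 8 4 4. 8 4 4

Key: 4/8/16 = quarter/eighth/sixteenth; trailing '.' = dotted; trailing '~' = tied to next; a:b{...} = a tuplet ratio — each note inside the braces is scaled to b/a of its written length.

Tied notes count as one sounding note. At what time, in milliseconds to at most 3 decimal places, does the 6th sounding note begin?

1. 0.0ms @ 0 + 800.0ms (2)
2. 800.0ms @ 2 + 200.0ms (1/2)
3. 1000.0ms @ 5/2 + 200.0ms (1/2)
4. 1200.0ms @ 3 + 400.0ms (1)
5. 1600.0ms @ 4 + 600.0ms (3/2)
6. 2200.0ms @ 11/2 + 200.0ms (1/2)
7. 2400.0ms @ 6 + 400.0ms (1)
8. 2800.0ms @ 7 + 400.0ms (1)

note 6 onset = 11/2b = 2200.0ms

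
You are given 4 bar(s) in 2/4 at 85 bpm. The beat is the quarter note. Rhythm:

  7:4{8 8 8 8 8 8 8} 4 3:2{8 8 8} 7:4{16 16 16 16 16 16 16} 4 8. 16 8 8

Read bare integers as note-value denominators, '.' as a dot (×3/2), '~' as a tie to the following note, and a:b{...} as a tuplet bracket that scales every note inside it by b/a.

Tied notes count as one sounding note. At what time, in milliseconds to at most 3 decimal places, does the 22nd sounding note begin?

1. 0.0ms @ 0 + 201.681ms (2/7)
2. 201.681ms @ 2/7 + 201.681ms (2/7)
3. 403.361ms @ 4/7 + 201.681ms (2/7)
4. 605.042ms @ 6/7 + 201.681ms (2/7)
5. 806.723ms @ 8/7 + 201.681ms (2/7)
6. 1008.403ms @ 10/7 + 201.681ms (2/7)
7. 1210.084ms @ 12/7 + 201.681ms (2/7)
8. 1411.765ms @ 2 + 705.882ms (1)
9. 2117.647ms @ 3 + 235.294ms (1/3)
10. 2352.941ms @ 10/3 + 235.294ms (1/3)
11. 2588.235ms @ 11/3 + 235.294ms (1/3)
12. 2823.529ms @ 4 + 100.84ms (1/7)
13. 2924.37ms @ 29/7 + 100.84ms (1/7)
14. 3025.21ms @ 30/7 + 100.84ms (1/7)
15. 3126.05ms @ 31/7 + 100.84ms (1/7)
16. 3226.891ms @ 32/7 + 100.84ms (1/7)
17. 3327.731ms @ 33/7 + 100.84ms (1/7)
18. 3428.571ms @ 34/7 + 100.84ms (1/7)
19. 3529.412ms @ 5 + 705.882ms (1)
20. 4235.294ms @ 6 + 529.412ms (3/4)
21. 4764.706ms @ 27/4 + 176.471ms (1/4)
22. 4941.176ms @ 7 + 352.941ms (1/2)
23. 5294.118ms @ 15/2 + 352.941ms (1/2)

note 22 onset = 7b = 4941.176ms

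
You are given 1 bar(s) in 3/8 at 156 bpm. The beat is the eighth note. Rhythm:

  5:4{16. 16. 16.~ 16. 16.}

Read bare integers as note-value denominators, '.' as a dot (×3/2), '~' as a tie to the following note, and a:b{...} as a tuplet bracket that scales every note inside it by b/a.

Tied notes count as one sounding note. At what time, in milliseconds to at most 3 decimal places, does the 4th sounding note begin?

1. 0.0ms @ 0 + 230.769ms (3/5)
2. 230.769ms @ 3/5 + 230.769ms (3/5)
3. 461.538ms @ 6/5 + 461.538ms (6/5)
4. 923.077ms @ 12/5 + 230.769ms (3/5)

note 4 onset = 12/5b = 923.077ms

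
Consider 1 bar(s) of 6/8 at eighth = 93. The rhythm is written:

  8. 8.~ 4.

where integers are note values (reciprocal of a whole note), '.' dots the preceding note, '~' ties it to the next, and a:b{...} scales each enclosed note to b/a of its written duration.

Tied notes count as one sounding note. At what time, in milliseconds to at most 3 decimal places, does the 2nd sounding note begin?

1. 0.0ms @ 0 + 967.742ms (3/2)
2. 967.742ms @ 3/2 + 2903.226ms (9/2)

note 2 onset = 3/2b = 967.742ms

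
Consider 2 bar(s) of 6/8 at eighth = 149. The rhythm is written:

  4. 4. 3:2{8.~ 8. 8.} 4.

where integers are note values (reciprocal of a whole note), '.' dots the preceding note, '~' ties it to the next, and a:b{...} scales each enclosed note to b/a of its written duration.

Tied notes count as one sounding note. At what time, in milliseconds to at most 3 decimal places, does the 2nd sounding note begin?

1. 0.0ms @ 0 + 1208.054ms (3)
2. 1208.054ms @ 3 + 1208.054ms (3)
3. 2416.107ms @ 6 + 805.369ms (2)
4. 3221.477ms @ 8 + 402.685ms (1)
5. 3624.161ms @ 9 + 1208.054ms (3)

note 2 onset = 3b = 1208.054ms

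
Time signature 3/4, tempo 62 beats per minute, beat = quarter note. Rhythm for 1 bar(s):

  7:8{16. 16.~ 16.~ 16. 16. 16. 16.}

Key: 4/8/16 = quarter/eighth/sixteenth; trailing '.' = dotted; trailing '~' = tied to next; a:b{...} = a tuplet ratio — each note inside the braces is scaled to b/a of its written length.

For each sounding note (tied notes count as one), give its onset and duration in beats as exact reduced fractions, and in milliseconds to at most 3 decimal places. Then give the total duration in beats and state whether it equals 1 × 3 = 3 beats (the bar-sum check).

1) 0.0ms=0b +414.747ms=3/7b
2) 414.747ms=3/7b +1244.24ms=9/7b
3) 1658.986ms=12/7b +414.747ms=3/7b
4) 2073.733ms=15/7b +414.747ms=3/7b
5) 2488.479ms=18/7b +414.747ms=3/7b
Σ=3b of 3 (62bpm 3/4) — PASS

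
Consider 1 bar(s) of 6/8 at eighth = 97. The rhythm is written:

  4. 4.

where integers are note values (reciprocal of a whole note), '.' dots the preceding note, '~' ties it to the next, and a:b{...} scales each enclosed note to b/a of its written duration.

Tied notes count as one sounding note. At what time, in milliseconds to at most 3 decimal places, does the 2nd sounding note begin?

note 2 onset = 3b = 1855.67ms

1. 0.0ms @ 0 + 1855.67ms (3)
2. 1855.67ms @ 3 + 1855.67ms (3)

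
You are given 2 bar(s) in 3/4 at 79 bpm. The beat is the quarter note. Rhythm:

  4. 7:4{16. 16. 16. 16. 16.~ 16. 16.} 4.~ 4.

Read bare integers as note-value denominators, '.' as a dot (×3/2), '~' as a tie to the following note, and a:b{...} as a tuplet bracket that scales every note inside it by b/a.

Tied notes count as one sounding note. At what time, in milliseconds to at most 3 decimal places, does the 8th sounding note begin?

note 8 onset = 3b = 2278.481ms

1. 0.0ms @ 0 + 1139.241ms (3/2)
2. 1139.241ms @ 3/2 + 162.749ms (3/14)
3. 1301.989ms @ 12/7 + 162.749ms (3/14)
4. 1464.738ms @ 27/14 + 162.749ms (3/14)
5. 1627.486ms @ 15/7 + 162.749ms (3/14)
6. 1790.235ms @ 33/14 + 325.497ms (3/7)
7. 2115.732ms @ 39/14 + 162.749ms (3/14)
8. 2278.481ms @ 3 + 2278.481ms (3)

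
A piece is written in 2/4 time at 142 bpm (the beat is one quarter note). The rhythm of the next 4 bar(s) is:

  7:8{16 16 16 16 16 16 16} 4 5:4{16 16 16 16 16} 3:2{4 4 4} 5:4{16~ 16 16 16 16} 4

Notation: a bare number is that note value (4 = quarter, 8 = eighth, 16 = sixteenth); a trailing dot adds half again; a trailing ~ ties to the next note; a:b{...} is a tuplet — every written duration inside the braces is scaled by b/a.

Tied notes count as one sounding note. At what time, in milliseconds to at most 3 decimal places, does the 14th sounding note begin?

note 14 onset = 4b = 1690.141ms

1. 0.0ms @ 0 + 120.724ms (2/7)
2. 120.724ms @ 2/7 + 120.724ms (2/7)
3. 241.449ms @ 4/7 + 120.724ms (2/7)
4. 362.173ms @ 6/7 + 120.724ms (2/7)
5. 482.897ms @ 8/7 + 120.724ms (2/7)
6. 603.622ms @ 10/7 + 120.724ms (2/7)
7. 724.346ms @ 12/7 + 120.724ms (2/7)
8. 845.07ms @ 2 + 422.535ms (1)
9. 1267.606ms @ 3 + 84.507ms (1/5)
10. 1352.113ms @ 16/5 + 84.507ms (1/5)
11. 1436.62ms @ 17/5 + 84.507ms (1/5)
12. 1521.127ms @ 18/5 + 84.507ms (1/5)
13. 1605.634ms @ 19/5 + 84.507ms (1/5)
14. 1690.141ms @ 4 + 281.69ms (2/3)
15. 1971.831ms @ 14/3 + 281.69ms (2/3)
16. 2253.521ms @ 16/3 + 281.69ms (2/3)
17. 2535.211ms @ 6 + 169.014ms (2/5)
18. 2704.225ms @ 32/5 + 84.507ms (1/5)
19. 2788.732ms @ 33/5 + 84.507ms (1/5)
20. 2873.239ms @ 34/5 + 84.507ms (1/5)
21. 2957.746ms @ 7 + 422.535ms (1)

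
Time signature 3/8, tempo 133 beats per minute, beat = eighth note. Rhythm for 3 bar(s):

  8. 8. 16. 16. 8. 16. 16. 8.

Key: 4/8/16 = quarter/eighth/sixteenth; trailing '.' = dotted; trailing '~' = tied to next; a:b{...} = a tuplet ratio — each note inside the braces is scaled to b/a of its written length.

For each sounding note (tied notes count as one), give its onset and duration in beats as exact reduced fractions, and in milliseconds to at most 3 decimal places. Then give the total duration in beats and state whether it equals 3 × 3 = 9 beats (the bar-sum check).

1) 0.0ms=0b +676.692ms=3/2b
2) 676.692ms=3/2b +676.692ms=3/2b
3) 1353.383ms=3b +338.346ms=3/4b
4) 1691.729ms=15/4b +338.346ms=3/4b
5) 2030.075ms=9/2b +676.692ms=3/2b
6) 2706.767ms=6b +338.346ms=3/4b
7) 3045.113ms=27/4b +338.346ms=3/4b
8) 3383.459ms=15/2b +676.692ms=3/2b
Σ=9b of 9 (133bpm 3/8) — PASS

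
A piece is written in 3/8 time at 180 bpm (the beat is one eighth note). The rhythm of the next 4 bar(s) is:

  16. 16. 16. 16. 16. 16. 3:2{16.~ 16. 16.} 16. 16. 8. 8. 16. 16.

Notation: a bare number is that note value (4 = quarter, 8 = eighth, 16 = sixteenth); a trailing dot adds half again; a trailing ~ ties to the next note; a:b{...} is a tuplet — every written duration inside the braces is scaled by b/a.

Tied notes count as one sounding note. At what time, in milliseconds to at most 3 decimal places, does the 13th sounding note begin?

note 13 onset = 21/2b = 3500.0ms

1. 0.0ms @ 0 + 250.0ms (3/4)
2. 250.0ms @ 3/4 + 250.0ms (3/4)
3. 500.0ms @ 3/2 + 250.0ms (3/4)
4. 750.0ms @ 9/4 + 250.0ms (3/4)
5. 1000.0ms @ 3 + 250.0ms (3/4)
6. 1250.0ms @ 15/4 + 250.0ms (3/4)
7. 1500.0ms @ 9/2 + 333.333ms (1)
8. 1833.333ms @ 11/2 + 166.667ms (1/2)
9. 2000.0ms @ 6 + 250.0ms (3/4)
10. 2250.0ms @ 27/4 + 250.0ms (3/4)
11. 2500.0ms @ 15/2 + 500.0ms (3/2)
12. 3000.0ms @ 9 + 500.0ms (3/2)
13. 3500.0ms @ 21/2 + 250.0ms (3/4)
14. 3750.0ms @ 45/4 + 250.0ms (3/4)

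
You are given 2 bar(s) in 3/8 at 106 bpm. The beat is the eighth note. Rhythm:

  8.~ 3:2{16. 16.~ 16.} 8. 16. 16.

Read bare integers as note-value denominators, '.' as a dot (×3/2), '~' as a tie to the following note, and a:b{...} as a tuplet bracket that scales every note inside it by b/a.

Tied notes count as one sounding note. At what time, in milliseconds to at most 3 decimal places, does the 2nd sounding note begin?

1. 0.0ms @ 0 + 1132.075ms (2)
2. 1132.075ms @ 2 + 566.038ms (1)
3. 1698.113ms @ 3 + 849.057ms (3/2)
4. 2547.17ms @ 9/2 + 424.528ms (3/4)
5. 2971.698ms @ 21/4 + 424.528ms (3/4)

note 2 onset = 2b = 1132.075ms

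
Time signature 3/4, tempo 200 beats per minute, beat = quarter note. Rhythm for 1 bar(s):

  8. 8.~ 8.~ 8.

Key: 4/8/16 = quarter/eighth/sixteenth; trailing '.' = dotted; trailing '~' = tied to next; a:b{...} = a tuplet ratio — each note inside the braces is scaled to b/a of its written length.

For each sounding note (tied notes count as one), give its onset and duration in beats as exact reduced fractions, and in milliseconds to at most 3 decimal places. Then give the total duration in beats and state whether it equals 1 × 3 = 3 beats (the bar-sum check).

1) 0.0ms=0b +225.0ms=3/4b
2) 225.0ms=3/4b +675.0ms=9/4b
Σ=3b of 3 (200bpm 3/4) — PASS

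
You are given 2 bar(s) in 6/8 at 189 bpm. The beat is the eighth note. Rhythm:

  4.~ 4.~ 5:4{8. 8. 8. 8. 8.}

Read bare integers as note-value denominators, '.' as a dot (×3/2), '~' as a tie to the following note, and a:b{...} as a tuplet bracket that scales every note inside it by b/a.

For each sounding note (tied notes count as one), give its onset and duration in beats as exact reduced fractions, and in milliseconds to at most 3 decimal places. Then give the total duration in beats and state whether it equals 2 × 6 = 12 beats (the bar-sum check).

1) 0.0ms=0b +2285.714ms=36/5b
2) 2285.714ms=36/5b +380.952ms=6/5b
3) 2666.667ms=42/5b +380.952ms=6/5b
4) 3047.619ms=48/5b +380.952ms=6/5b
5) 3428.571ms=54/5b +380.952ms=6/5b
Σ=12b of 12 (189bpm 6/8) — PASS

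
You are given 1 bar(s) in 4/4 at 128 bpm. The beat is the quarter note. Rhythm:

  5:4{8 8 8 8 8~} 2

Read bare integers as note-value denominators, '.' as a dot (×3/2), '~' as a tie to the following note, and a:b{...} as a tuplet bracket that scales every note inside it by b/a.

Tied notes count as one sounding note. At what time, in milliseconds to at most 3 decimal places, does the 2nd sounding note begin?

1. 0.0ms @ 0 + 187.5ms (2/5)
2. 187.5ms @ 2/5 + 187.5ms (2/5)
3. 375.0ms @ 4/5 + 187.5ms (2/5)
4. 562.5ms @ 6/5 + 187.5ms (2/5)
5. 750.0ms @ 8/5 + 1125.0ms (12/5)

note 2 onset = 2/5b = 187.5ms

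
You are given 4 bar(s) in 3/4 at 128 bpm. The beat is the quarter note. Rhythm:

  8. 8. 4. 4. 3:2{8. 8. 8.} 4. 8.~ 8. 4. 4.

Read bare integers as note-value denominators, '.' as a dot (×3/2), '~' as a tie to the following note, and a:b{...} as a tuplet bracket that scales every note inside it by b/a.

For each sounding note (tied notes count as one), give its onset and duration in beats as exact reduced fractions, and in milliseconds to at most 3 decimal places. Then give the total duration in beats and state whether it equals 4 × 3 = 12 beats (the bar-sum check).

1) 0.0ms=0b +351.562ms=3/4b
2) 351.562ms=3/4b +351.562ms=3/4b
3) 703.125ms=3/2b +703.125ms=3/2b
4) 1406.25ms=3b +703.125ms=3/2b
5) 2109.375ms=9/2b +234.375ms=1/2b
6) 2343.75ms=5b +234.375ms=1/2b
7) 2578.125ms=11/2b +234.375ms=1/2b
8) 2812.5ms=6b +703.125ms=3/2b
9) 3515.625ms=15/2b +703.125ms=3/2b
10) 4218.75ms=9b +703.125ms=3/2b
11) 4921.875ms=21/2b +703.125ms=3/2b
Σ=12b of 12 (128bpm 3/4) — PASS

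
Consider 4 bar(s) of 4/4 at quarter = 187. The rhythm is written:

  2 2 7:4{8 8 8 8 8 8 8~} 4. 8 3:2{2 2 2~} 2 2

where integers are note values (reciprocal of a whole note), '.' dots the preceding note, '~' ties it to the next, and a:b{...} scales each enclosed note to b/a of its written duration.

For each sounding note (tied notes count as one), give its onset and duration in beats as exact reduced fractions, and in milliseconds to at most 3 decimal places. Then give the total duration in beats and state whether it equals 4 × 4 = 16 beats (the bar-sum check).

1) 0.0ms=0b +641.711ms=2b
2) 641.711ms=2b +641.711ms=2b
3) 1283.422ms=4b +91.673ms=2/7b
4) 1375.095ms=30/7b +91.673ms=2/7b
5) 1466.769ms=32/7b +91.673ms=2/7b
6) 1558.442ms=34/7b +91.673ms=2/7b
7) 1650.115ms=36/7b +91.673ms=2/7b
8) 1741.788ms=38/7b +91.673ms=2/7b
9) 1833.461ms=40/7b +572.956ms=25/14b
10) 2406.417ms=15/2b +160.428ms=1/2b
11) 2566.845ms=8b +427.807ms=4/3b
12) 2994.652ms=28/3b +427.807ms=4/3b
13) 3422.46ms=32/3b +1069.519ms=10/3b
14) 4491.979ms=14b +641.711ms=2b
Σ=16b of 16 (187bpm 4/4) — PASS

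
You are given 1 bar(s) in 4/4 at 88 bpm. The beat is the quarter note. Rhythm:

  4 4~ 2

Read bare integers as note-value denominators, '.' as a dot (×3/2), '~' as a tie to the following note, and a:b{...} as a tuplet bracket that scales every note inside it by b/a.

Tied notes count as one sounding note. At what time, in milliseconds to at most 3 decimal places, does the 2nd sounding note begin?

1. 0.0ms @ 0 + 681.818ms (1)
2. 681.818ms @ 1 + 2045.455ms (3)

note 2 onset = 1b = 681.818ms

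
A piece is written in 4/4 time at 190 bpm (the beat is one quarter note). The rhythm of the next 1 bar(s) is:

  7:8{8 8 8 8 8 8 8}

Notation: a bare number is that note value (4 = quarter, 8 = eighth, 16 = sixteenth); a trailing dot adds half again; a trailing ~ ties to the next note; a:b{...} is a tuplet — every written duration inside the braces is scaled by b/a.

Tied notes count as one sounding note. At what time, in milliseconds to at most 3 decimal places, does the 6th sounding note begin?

note 6 onset = 20/7b = 902.256ms

1. 0.0ms @ 0 + 180.451ms (4/7)
2. 180.451ms @ 4/7 + 180.451ms (4/7)
3. 360.902ms @ 8/7 + 180.451ms (4/7)
4. 541.353ms @ 12/7 + 180.451ms (4/7)
5. 721.805ms @ 16/7 + 180.451ms (4/7)
6. 902.256ms @ 20/7 + 180.451ms (4/7)
7. 1082.707ms @ 24/7 + 180.451ms (4/7)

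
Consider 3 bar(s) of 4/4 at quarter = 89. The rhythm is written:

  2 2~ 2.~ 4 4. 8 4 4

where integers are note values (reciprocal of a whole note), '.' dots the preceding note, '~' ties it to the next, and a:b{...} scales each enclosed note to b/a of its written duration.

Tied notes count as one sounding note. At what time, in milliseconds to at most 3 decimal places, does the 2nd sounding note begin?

note 2 onset = 2b = 1348.315ms

1. 0.0ms @ 0 + 1348.315ms (2)
2. 1348.315ms @ 2 + 4044.944ms (6)
3. 5393.258ms @ 8 + 1011.236ms (3/2)
4. 6404.494ms @ 19/2 + 337.079ms (1/2)
5. 6741.573ms @ 10 + 674.157ms (1)
6. 7415.73ms @ 11 + 674.157ms (1)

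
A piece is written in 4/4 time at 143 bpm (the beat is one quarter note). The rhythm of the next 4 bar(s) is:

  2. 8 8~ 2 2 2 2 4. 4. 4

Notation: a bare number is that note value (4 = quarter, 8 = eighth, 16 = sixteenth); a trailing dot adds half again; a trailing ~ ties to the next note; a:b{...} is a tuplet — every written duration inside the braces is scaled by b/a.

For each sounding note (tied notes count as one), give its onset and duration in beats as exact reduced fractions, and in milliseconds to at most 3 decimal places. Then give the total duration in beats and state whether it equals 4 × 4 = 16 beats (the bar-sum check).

1) 0.0ms=0b +1258.741ms=3b
2) 1258.741ms=3b +209.79ms=1/2b
3) 1468.531ms=7/2b +1048.951ms=5/2b
4) 2517.483ms=6b +839.161ms=2b
5) 3356.643ms=8b +839.161ms=2b
6) 4195.804ms=10b +839.161ms=2b
7) 5034.965ms=12b +629.371ms=3/2b
8) 5664.336ms=27/2b +629.371ms=3/2b
9) 6293.706ms=15b +419.58ms=1b
Σ=16b of 16 (143bpm 4/4) — PASS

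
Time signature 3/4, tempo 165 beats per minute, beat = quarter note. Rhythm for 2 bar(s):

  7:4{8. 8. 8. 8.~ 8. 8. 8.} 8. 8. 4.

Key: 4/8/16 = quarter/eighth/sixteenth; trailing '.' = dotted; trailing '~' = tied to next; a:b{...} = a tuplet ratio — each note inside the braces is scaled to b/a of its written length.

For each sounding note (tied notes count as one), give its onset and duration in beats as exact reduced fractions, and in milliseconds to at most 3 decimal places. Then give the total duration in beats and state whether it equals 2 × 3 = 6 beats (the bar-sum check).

1) 0.0ms=0b +155.844ms=3/7b
2) 155.844ms=3/7b +155.844ms=3/7b
3) 311.688ms=6/7b +155.844ms=3/7b
4) 467.532ms=9/7b +311.688ms=6/7b
5) 779.221ms=15/7b +155.844ms=3/7b
6) 935.065ms=18/7b +155.844ms=3/7b
7) 1090.909ms=3b +272.727ms=3/4b
8) 1363.636ms=15/4b +272.727ms=3/4b
9) 1636.364ms=9/2b +545.455ms=3/2b
Σ=6b of 6 (165bpm 3/4) — PASS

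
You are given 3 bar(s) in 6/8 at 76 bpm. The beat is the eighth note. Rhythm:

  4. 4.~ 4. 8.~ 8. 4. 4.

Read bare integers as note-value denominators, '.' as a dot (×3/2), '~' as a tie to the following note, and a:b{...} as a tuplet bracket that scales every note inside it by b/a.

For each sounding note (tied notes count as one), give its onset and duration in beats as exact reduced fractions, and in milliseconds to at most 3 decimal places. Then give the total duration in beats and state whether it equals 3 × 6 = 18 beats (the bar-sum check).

1) 0.0ms=0b +2368.421ms=3b
2) 2368.421ms=3b +4736.842ms=6b
3) 7105.263ms=9b +2368.421ms=3b
4) 9473.684ms=12b +2368.421ms=3b
5) 11842.105ms=15b +2368.421ms=3b
Σ=18b of 18 (76bpm 6/8) — PASS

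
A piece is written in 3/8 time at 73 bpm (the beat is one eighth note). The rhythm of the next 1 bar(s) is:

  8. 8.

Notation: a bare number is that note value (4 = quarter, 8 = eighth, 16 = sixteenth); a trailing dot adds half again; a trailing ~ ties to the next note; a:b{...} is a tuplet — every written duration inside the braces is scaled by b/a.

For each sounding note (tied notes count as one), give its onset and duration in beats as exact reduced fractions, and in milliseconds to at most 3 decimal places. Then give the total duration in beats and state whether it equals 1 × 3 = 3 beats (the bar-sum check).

1) 0.0ms=0b +1232.877ms=3/2b
2) 1232.877ms=3/2b +1232.877ms=3/2b
Σ=3b of 3 (73bpm 3/8) — PASS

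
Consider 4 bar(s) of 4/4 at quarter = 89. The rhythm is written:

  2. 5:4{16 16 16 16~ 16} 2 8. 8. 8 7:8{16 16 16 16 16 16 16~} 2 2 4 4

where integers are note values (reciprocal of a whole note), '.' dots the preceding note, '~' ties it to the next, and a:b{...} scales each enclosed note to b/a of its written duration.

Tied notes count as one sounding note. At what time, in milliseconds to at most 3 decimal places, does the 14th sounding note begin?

1. 0.0ms @ 0 + 2022.472ms (3)
2. 2022.472ms @ 3 + 134.831ms (1/5)
3. 2157.303ms @ 16/5 + 134.831ms (1/5)
4. 2292.135ms @ 17/5 + 134.831ms (1/5)
5. 2426.966ms @ 18/5 + 269.663ms (2/5)
6. 2696.629ms @ 4 + 1348.315ms (2)
7. 4044.944ms @ 6 + 505.618ms (3/4)
8. 4550.562ms @ 27/4 + 505.618ms (3/4)
9. 5056.18ms @ 15/2 + 337.079ms (1/2)
10. 5393.258ms @ 8 + 192.616ms (2/7)
11. 5585.875ms @ 58/7 + 192.616ms (2/7)
12. 5778.491ms @ 60/7 + 192.616ms (2/7)
13. 5971.108ms @ 62/7 + 192.616ms (2/7)
14. 6163.724ms @ 64/7 + 192.616ms (2/7)
15. 6356.34ms @ 66/7 + 192.616ms (2/7)
16. 6548.957ms @ 68/7 + 1540.931ms (16/7)
17. 8089.888ms @ 12 + 1348.315ms (2)
18. 9438.202ms @ 14 + 674.157ms (1)
19. 10112.36ms @ 15 + 674.157ms (1)

note 14 onset = 64/7b = 6163.724ms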